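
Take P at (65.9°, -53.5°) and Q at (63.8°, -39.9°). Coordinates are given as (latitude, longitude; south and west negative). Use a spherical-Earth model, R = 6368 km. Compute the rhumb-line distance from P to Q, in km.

683 km

Rhumb course C = atan2(Δλ, Δψ) with Δψ = ln[tan(π/4+φ₂/2)/tan(π/4+φ₁/2)] = -0.0863, Δλ = +0.2374 → C = 109.98°
d = R·|Δφ| / |cos C| = 6368·0.03665 / 0.34166 = 683 km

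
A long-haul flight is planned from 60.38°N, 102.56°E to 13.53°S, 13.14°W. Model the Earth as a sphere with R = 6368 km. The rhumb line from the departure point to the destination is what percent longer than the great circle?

5.4%

Great circle: σ = 1.9952 rad → d_gc = Rσ = 12705.4 km
Rhumb: Δφ = -1.2900, Δλ = -2.0193, Δψ = -1.5687, q = Δφ/Δψ = 0.8223 → d_rh = R√(Δφ²+q²Δλ²) = 13390.3 km
Excess = (13390.3 − 12705.4) / 12705.4 = 684.9 / 12705.4 = 5.39% ≈ 5.4%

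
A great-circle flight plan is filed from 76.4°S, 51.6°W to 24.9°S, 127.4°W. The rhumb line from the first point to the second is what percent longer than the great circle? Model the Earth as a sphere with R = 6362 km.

4.9%

Great circle: σ = 1.0911 rad → d_gc = Rσ = 6941.3 km
Rhumb: Δφ = +0.8988, Δλ = -1.3230, Δψ = +1.6776, q = Δφ/Δψ = 0.5358 → d_rh = R√(Δφ²+q²Δλ²) = 7282.6 km
Excess = (7282.6 − 6941.3) / 6941.3 = 341.3 / 6941.3 = 4.92% ≈ 4.9%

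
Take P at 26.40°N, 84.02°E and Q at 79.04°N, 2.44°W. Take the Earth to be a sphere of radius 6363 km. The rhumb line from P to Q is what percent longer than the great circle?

Great circle: σ = 1.1073 rad → d_gc = Rσ = 7046.0 km
Rhumb: Δφ = +0.9187, Δλ = -1.5090, Δψ = +1.8661, q = Δφ/Δψ = 0.4923 → d_rh = R√(Δφ²+q²Δλ²) = 7518.2 km
Excess = (7518.2 − 7046.0) / 7046.0 = 472.2 / 7046.0 = 6.70% ≈ 6.7%

6.7%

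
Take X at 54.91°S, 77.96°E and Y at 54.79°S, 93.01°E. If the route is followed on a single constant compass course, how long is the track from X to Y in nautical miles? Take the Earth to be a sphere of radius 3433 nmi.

519 nmi

Δψ = ln[tan(π/4+φ₂/2)/tan(π/4+φ₁/2)] = +0.0036;  Δφ = +0.0021 rad,  Δλ = +0.2627 rad
q = Δφ/Δψ = 0.5757
d = R·√(Δφ² + q²Δλ²) = 3433·0.15124 = 519 nmi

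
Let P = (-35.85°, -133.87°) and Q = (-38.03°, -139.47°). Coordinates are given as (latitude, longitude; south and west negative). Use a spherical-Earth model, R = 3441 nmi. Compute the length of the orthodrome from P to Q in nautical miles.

299 nmi

Haversine: a = sin²(Δφ/2)+cos φ₁ cos φ₂ sin²(Δλ/2) = 0.00189;  σ = 2·atan2(√a,√(1−a))
σ = 4.977° → d = Rσ = 3441·0.08687 = 299 nmi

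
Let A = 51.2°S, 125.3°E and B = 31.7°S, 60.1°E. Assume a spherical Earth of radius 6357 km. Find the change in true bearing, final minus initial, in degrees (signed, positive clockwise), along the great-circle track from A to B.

At departure: θ₁ = atan2(sin Δλ cos φ₂, cos φ₁ sin φ₂ − sin φ₁ cos φ₂ cos Δλ) = 266.21°
At arrival: θ₂ = atan2(sin Δλ cos φ₁, −cos φ₂ sin φ₁ + sin φ₂ cos φ₁ cos Δλ) = 312.70°
Δθ = θ₂ − θ₁ = +46.5°

+46.5°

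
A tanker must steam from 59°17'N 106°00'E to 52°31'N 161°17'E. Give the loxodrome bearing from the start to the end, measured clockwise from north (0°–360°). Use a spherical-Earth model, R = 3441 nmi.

Δψ = ln[tan(π/4+φ₂/2)/tan(π/4+φ₁/2)] = -0.2113
Δλ = +0.9649 rad (taken the short way round)
course = atan2(Δλ, Δψ) = 102.35°

102.4°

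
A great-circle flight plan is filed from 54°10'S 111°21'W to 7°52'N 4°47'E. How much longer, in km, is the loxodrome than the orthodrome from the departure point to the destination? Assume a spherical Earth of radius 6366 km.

616 km

Great circle: cos σ = sin φ₁ sin φ₂ + cos φ₁ cos φ₂ cos Δλ,  σ = 1.9459 rad → d_gc = 12387.8 km
Rhumb line: Δψ = +1.2669, q = Δφ/Δψ = 0.8546, d_rh = R√(Δφ²+q²Δλ²) = 13004.1 km
Excess = 13004.1 − 12387.8 = 616.3 ≈ 616 km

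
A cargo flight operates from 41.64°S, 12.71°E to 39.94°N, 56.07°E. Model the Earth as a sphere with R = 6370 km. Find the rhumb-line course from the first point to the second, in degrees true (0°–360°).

Meridional parts: M(φ₁)=-0.8007, M(φ₂)=+0.7615 → ΔM = +1.5623;  Δλ = +0.7568 rad
tan C = Δλ / ΔM = +0.4844 → C = 25.85°

25.8°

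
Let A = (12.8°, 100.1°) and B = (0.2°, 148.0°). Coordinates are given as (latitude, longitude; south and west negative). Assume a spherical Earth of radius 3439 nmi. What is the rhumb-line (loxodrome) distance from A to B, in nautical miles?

2949 nmi

Δψ = ln[tan(π/4+φ₂/2)/tan(π/4+φ₁/2)] = -0.2218;  Δφ = -0.2199 rad,  Δλ = +0.8360 rad
q = Δφ/Δψ = 0.9915
d = R·√(Δφ² + q²Δλ²) = 3439·0.85759 = 2949 nmi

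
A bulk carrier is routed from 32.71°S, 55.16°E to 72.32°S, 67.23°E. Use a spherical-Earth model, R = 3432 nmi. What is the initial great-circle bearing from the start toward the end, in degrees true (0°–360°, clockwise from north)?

θ = atan2( sin Δλ·cos φ₂ ,  cos φ₁ sin φ₂ − sin φ₁ cos φ₂ cos Δλ )
  = atan2(+0.0635, -0.6412) = 174.34°

174.3°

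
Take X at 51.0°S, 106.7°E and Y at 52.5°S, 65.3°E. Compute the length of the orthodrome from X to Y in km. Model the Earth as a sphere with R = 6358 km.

Haversine: a = sin²(Δφ/2)+cos φ₁ cos φ₂ sin²(Δλ/2) = 0.04804;  σ = 2·atan2(√a,√(1−a))
σ = 25.321° → d = Rσ = 6358·0.44194 = 2810 km

2810 km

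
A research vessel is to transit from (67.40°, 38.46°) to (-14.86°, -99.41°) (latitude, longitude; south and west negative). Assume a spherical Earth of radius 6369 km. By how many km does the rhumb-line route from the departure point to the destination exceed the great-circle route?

1459 km

Great circle: cos σ = sin φ₁ sin φ₂ + cos φ₁ cos φ₂ cos Δλ,  σ = 2.1086 rad → d_gc = 13429.6 km
Rhumb line: Δψ = -1.8727, q = Δφ/Δψ = 0.7667, d_rh = R√(Δφ²+q²Δλ²) = 14888.5 km
Excess = 14888.5 − 13429.6 = 1458.9 ≈ 1459 km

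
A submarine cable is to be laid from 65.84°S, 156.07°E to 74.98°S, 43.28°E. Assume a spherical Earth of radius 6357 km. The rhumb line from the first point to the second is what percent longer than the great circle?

Great circle: σ = 0.5732 rad → d_gc = Rσ = 3644.1 km
Rhumb: Δφ = -0.1595, Δλ = -1.9686, Δψ = -0.4845, q = Δφ/Δψ = 0.3292 → d_rh = R√(Δφ²+q²Δλ²) = 4242.9 km
Excess = (4242.9 − 3644.1) / 3644.1 = 598.8 / 3644.1 = 16.43% ≈ 16.4%

16.4%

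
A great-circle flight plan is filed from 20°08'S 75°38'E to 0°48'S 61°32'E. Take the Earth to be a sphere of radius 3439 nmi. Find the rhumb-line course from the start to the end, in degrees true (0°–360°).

Meridional parts: M(φ₁)=-0.3589, M(φ₂)=-0.0140 → ΔM = +0.3449;  Δλ = -0.2461 rad
tan C = Δλ / ΔM = -0.7135 → C = 324.49°

324.5°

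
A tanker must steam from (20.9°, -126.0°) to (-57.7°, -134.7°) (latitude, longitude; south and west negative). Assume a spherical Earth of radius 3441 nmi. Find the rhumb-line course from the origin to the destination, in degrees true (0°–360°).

Meridional parts: M(φ₁)=+0.3731, M(φ₂)=-1.2393 → ΔM = -1.6125;  Δλ = -0.1518 rad
tan C = Δλ / ΔM = +0.0942 → C = 185.38°

185.4°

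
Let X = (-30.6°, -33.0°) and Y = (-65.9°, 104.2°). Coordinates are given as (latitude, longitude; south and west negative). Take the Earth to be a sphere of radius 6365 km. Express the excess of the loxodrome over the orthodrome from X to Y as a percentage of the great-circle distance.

Great circle: σ = 1.3625 rad → d_gc = Rσ = 8672.3 km
Rhumb: Δφ = -0.6161, Δλ = +2.3946, Δψ = -0.9828, q = Δφ/Δψ = 0.6269 → d_rh = R√(Δφ²+q²Δλ²) = 10327.9 km
Excess = (10327.9 − 8672.3) / 8672.3 = 1655.6 / 8672.3 = 19.09% ≈ 19.1%

19.1%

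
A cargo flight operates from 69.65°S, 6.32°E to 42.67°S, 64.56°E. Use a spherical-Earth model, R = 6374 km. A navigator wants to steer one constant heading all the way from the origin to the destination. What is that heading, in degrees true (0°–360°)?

Meridional parts: M(φ₁)=-1.7177, M(φ₂)=-0.8250 → ΔM = +0.8927;  Δλ = +1.0165 rad
tan C = Δλ / ΔM = +1.1386 → C = 48.71°

48.7°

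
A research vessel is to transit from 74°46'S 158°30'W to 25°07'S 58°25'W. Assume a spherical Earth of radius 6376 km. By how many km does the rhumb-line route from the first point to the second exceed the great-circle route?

685 km

Great circle: cos σ = sin φ₁ sin φ₂ + cos φ₁ cos φ₂ cos Δλ,  σ = 1.1941 rad → d_gc = 7613.3 km
Rhumb line: Δψ = +1.5588, q = Δφ/Δψ = 0.5559, d_rh = R√(Δφ²+q²Δλ²) = 8298.1 km
Excess = 8298.1 − 7613.3 = 684.8 ≈ 685 km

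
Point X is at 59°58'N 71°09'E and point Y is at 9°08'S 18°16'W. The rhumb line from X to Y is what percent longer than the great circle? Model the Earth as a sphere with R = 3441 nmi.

3.0%

Great circle: σ = 1.7036 rad → d_gc = Rσ = 5862.0 nmi
Rhumb: Δφ = -1.2060, Δλ = -1.5606, Δψ = -1.4759, q = Δφ/Δψ = 0.8172 → d_rh = R√(Δφ²+q²Δλ²) = 6039.7 nmi
Excess = (6039.7 − 5862.0) / 5862.0 = 177.7 / 5862.0 = 3.03% ≈ 3.0%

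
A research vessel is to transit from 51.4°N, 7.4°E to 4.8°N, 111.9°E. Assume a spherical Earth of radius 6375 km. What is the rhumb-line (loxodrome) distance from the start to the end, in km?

11083 km

Rhumb course C = atan2(Δλ, Δψ) with Δψ = ln[tan(π/4+φ₂/2)/tan(π/4+φ₁/2)] = -0.9654, Δλ = +1.8239 → C = 117.89°
d = R·|Δφ| / |cos C| = 6375·0.81332 / 0.46782 = 11083 km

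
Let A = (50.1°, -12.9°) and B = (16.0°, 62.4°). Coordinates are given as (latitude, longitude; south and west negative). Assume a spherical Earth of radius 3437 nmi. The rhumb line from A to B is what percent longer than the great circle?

2.6%

Great circle: σ = 1.1940 rad → d_gc = Rσ = 4103.8 nmi
Rhumb: Δφ = -0.5952, Δλ = +1.3142, Δψ = -0.7304, q = Δφ/Δψ = 0.8148 → d_rh = R√(Δφ²+q²Δλ²) = 4210.7 nmi
Excess = (4210.7 − 4103.8) / 4103.8 = 106.9 / 4103.8 = 2.60% ≈ 2.6%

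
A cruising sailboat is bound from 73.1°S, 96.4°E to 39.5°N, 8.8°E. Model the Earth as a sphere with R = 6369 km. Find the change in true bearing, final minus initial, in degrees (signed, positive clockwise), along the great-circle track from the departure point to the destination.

Initial bearing θ₁ = atan2(sin Δλ cos φ₂, cos φ₁ sin φ₂ − sin φ₁ cos φ₂ cos Δλ) = 285.64°
Final bearing θ₂ = (initial bearing from the destination back to the start) + 180° = 338.73°
Δθ = θ₂ − θ₁ = +53.1°

+53.1°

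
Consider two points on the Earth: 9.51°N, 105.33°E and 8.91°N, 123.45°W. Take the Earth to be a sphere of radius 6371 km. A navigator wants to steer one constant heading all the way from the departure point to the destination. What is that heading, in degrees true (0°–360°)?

90.3°

Δψ = ln[tan(π/4+φ₂/2)/tan(π/4+φ₁/2)] = -0.0106
Δλ = +2.2902 rad (taken the short way round)
course = atan2(Δλ, Δψ) = 90.27°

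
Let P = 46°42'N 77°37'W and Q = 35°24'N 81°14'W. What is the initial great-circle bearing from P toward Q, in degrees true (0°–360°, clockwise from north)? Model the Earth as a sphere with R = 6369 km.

194.8°

θ = atan2( sin Δλ·cos φ₂ ,  cos φ₁ sin φ₂ − sin φ₁ cos φ₂ cos Δλ )
  = atan2(-0.0514, -0.1948) = 194.79°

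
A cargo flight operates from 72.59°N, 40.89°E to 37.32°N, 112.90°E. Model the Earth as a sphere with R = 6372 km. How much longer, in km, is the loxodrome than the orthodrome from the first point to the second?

Great circle: cos σ = sin φ₁ sin φ₂ + cos φ₁ cos φ₂ cos Δλ,  σ = 0.8606 rad → d_gc = 5483.75 km
Rhumb line: Δψ = -1.1736, q = Δφ/Δψ = 0.5245, d_rh = R√(Δφ²+q²Δλ²) = 5747.23 km
Excess = 5747.23 − 5483.75 = 263.48 ≈ 263 km

263 km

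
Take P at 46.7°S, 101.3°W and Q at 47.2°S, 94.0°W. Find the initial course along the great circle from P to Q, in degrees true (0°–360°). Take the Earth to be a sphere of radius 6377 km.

θ = atan2( sin Δλ·cos φ₂ ,  cos φ₁ sin φ₂ − sin φ₁ cos φ₂ cos Δλ )
  = atan2(+0.0863, -0.0127) = 98.39°

98.4°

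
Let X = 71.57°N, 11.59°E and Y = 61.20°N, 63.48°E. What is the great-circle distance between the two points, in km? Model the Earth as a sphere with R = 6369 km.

cos σ = sin φ₁ sin φ₂ + cos φ₁ cos φ₂ cos Δλ
      = sin(71.57°)sin(61.20°) + cos(71.57°)cos(61.20°)cos(51.89°) = 0.9254
σ = 22.277° → d = Rσ = 6369·0.38881 = 2476 km

2476 km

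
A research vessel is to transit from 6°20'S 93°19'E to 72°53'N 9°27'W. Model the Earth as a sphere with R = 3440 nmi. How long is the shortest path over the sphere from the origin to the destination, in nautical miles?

Haversine: a = sin²(Δφ/2)+cos φ₁ cos φ₂ sin²(Δλ/2) = 0.58503;  σ = 2·atan2(√a,√(1−a))
σ = 99.792° → d = Rσ = 3440·1.74170 = 5991 nmi

5991 nmi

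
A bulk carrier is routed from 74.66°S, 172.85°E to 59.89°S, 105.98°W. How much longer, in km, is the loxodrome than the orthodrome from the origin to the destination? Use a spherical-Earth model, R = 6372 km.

264 km

Great circle: cos σ = sin φ₁ sin φ₂ + cos φ₁ cos φ₂ cos Δλ,  σ = 0.5460 rad → d_gc = 3479.02 km
Rhumb line: Δψ = +0.6918, q = Δφ/Δψ = 0.3726, d_rh = R√(Δφ²+q²Δλ²) = 3743.46 km
Excess = 3743.46 − 3479.02 = 264.44 ≈ 264 km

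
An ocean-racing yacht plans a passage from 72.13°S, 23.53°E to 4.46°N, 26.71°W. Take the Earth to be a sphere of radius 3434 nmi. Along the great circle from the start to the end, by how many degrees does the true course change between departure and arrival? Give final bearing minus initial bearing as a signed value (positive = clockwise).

+36.8°

Initial bearing θ₁ = atan2(sin Δλ cos φ₂, cos φ₁ sin φ₂ − sin φ₁ cos φ₂ cos Δλ) = 309.45°
Final bearing θ₂ = (initial bearing from the destination back to the start) + 180° = 346.25°
Δθ = θ₂ − θ₁ = +36.8°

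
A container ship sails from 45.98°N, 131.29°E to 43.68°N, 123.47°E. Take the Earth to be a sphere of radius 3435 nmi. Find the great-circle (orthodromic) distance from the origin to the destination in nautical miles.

cos σ = sin φ₁ sin φ₂ + cos φ₁ cos φ₂ cos Δλ
      = sin(45.98°)sin(43.68°) + cos(45.98°)cos(43.68°)cos(-7.82°) = 0.9945
σ = 6.001° → d = Rσ = 3435·0.10473 = 360 nmi

360 nmi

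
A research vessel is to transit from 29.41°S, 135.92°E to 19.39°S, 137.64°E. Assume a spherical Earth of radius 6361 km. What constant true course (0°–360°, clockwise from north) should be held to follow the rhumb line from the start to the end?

8.9°

Meridional parts: M(φ₁)=-0.5375, M(φ₂)=-0.3451 → ΔM = +0.1924;  Δλ = +0.0300 rad
tan C = Δλ / ΔM = +0.1560 → C = 8.87°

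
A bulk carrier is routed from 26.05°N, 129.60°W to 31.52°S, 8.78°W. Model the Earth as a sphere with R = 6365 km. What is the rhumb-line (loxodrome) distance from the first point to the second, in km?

Δψ = ln[tan(π/4+φ₂/2)/tan(π/4+φ₁/2)] = -1.0514;  Δφ = -1.0048 rad,  Δλ = +2.1087 rad
q = Δφ/Δψ = 0.9557
d = R·√(Δφ² + q²Δλ²) = 6365·2.25188 = 14333 km

14333 km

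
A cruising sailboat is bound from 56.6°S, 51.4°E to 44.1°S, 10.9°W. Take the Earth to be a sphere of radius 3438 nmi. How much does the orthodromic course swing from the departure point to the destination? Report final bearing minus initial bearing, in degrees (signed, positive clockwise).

+50.2°

At departure: θ₁ = atan2(sin Δλ cos φ₂, cos φ₁ sin φ₂ − sin φ₁ cos φ₂ cos Δλ) = 260.68°
At arrival: θ₂ = atan2(sin Δλ cos φ₁, −cos φ₂ sin φ₁ + sin φ₂ cos φ₁ cos Δλ) = 310.85°
Δθ = θ₂ − θ₁ = +50.2°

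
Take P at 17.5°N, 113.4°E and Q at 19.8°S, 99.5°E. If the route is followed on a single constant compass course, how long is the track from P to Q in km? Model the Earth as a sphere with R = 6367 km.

4414 km

Δψ = ln[tan(π/4+φ₂/2)/tan(π/4+φ₁/2)] = -0.6630;  Δφ = -0.6510 rad,  Δλ = -0.2426 rad
q = Δφ/Δψ = 0.9820
d = R·√(Δφ² + q²Δλ²) = 6367·0.69323 = 4414 km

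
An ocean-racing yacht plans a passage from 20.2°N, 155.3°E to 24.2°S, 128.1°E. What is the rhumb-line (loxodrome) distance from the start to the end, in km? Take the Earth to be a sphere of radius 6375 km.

5753 km

Rhumb course C = atan2(Δλ, Δψ) with Δψ = ln[tan(π/4+φ₂/2)/tan(π/4+φ₁/2)] = -0.7956, Δλ = -0.4747 → C = 210.82°
d = R·|Δφ| / |cos C| = 6375·0.77493 / 0.85875 = 5753 km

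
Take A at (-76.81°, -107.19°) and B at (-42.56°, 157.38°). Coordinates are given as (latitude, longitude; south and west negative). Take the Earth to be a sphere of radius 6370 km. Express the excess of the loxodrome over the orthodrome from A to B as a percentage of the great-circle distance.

9.5%

Great circle: σ = 0.8729 rad → d_gc = Rσ = 5560.3 km
Rhumb: Δφ = +0.5978, Δλ = -1.6656, Δψ = +1.3351, q = Δφ/Δψ = 0.4477 → d_rh = R√(Δφ²+q²Δλ²) = 6088.1 km
Excess = (6088.1 − 5560.3) / 5560.3 = 527.8 / 5560.3 = 9.49% ≈ 9.5%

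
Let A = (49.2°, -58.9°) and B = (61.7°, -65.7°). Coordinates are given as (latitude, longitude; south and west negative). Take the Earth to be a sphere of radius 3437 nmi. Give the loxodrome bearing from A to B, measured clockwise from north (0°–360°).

343.0°

Δψ = ln[tan(π/4+φ₂/2)/tan(π/4+φ₁/2)] = +0.3887
Δλ = -0.1187 rad (taken the short way round)
course = atan2(Δλ, Δψ) = 343.02°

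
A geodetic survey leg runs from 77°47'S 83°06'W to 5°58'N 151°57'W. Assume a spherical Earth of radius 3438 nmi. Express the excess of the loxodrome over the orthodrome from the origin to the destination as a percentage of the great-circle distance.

2.9%

Great circle: σ = 1.5965 rad → d_gc = Rσ = 5488.6 nmi
Rhumb: Δφ = +1.4617, Δλ = -1.2017, Δψ = +2.3391, q = Δφ/Δψ = 0.6249 → d_rh = R√(Δφ²+q²Δλ²) = 5649.7 nmi
Excess = (5649.7 − 5488.6) / 5488.6 = 161.1 / 5488.6 = 2.94% ≈ 2.9%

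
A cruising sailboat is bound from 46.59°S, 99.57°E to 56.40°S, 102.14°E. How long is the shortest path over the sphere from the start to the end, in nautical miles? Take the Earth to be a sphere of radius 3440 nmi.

597 nmi

Haversine: a = sin²(Δφ/2)+cos φ₁ cos φ₂ sin²(Δλ/2) = 0.00750;  σ = 2·atan2(√a,√(1−a))
σ = 9.938° → d = Rσ = 3440·0.17345 = 597 nmi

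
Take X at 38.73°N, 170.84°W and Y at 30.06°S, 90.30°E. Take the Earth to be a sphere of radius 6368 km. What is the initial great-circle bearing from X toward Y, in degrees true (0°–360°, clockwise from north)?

θ = atan2( sin Δλ·cos φ₂ ,  cos φ₁ sin φ₂ − sin φ₁ cos φ₂ cos Δλ )
  = atan2(-0.8552, -0.3074) = 250.23°

250.2°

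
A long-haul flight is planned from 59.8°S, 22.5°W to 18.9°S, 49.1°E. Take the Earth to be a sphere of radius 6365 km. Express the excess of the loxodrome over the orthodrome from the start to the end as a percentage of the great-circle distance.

Great circle: σ = 1.1261 rad → d_gc = Rσ = 7167.7 km
Rhumb: Δφ = +0.7138, Δλ = +1.2497, Δψ = +0.9740, q = Δφ/Δψ = 0.7329 → d_rh = R√(Δφ²+q²Δλ²) = 7391.1 km
Excess = (7391.1 − 7167.7) / 7167.7 = 223.4 / 7167.7 = 3.12% ≈ 3.1%

3.1%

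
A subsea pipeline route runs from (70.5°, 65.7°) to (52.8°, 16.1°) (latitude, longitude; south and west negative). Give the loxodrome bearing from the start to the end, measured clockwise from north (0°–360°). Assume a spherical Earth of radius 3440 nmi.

232.2°

Meridional parts: M(φ₁)=+1.7612, M(φ₂)=+1.0890 → ΔM = -0.6722;  Δλ = -0.8657 rad
tan C = Δλ / ΔM = +1.2878 → C = 232.17°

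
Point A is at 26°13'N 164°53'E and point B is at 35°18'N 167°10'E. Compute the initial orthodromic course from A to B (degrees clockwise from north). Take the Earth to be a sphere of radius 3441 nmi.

11.6°

N = sin Δλ·cos φ₂ = +0.0325;  D = cos φ₁ sin φ₂ − sin φ₁ cos φ₂ cos Δλ = +0.1582
initial course = atan2(N, D) = 11.62°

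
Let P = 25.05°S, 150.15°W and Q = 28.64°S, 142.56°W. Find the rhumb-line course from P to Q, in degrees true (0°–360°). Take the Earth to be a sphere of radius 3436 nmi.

117.9°

Meridional parts: M(φ₁)=-0.4518, M(φ₂)=-0.5221 → ΔM = -0.0702;  Δλ = +0.1325 rad
tan C = Δλ / ΔM = -1.8859 → C = 117.93°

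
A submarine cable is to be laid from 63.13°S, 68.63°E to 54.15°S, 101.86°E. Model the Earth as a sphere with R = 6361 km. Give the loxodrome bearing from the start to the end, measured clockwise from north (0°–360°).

Meridional parts: M(φ₁)=-1.4318, M(φ₂)=-1.1286 → ΔM = +0.3032;  Δλ = +0.5800 rad
tan C = Δλ / ΔM = +1.9131 → C = 62.40°

62.4°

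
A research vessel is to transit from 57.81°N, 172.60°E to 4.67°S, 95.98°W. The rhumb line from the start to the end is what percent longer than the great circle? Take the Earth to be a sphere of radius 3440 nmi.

Great circle: σ = 1.6529 rad → d_gc = Rσ = 5686.1 nmi
Rhumb: Δφ = -1.0905, Δλ = +1.5956, Δψ = -1.3245, q = Δφ/Δψ = 0.8233 → d_rh = R√(Δφ²+q²Δλ²) = 5873.1 nmi
Excess = (5873.1 − 5686.1) / 5686.1 = 187.0 / 5686.1 = 3.29% ≈ 3.3%

3.3%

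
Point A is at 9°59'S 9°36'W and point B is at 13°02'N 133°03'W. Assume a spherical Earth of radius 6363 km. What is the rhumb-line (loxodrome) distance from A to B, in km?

Δψ = ln[tan(π/4+φ₂/2)/tan(π/4+φ₁/2)] = +0.4046;  Δφ = +0.4017 rad,  Δλ = -2.1546 rad
q = Δφ/Δψ = 0.9929
d = R·√(Δφ² + q²Δλ²) = 6363·2.17668 = 13850 km

13850 km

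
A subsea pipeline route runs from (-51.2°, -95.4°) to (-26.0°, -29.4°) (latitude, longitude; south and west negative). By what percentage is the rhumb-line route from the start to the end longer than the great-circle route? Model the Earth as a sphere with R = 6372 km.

Great circle: σ = 0.9634 rad → d_gc = Rσ = 6139.0 km
Rhumb: Δφ = +0.4398, Δλ = +1.1519, Δψ = +0.5735, q = Δφ/Δψ = 0.7670 → d_rh = R√(Δφ²+q²Δλ²) = 6288.5 km
Excess = (6288.5 − 6139.0) / 6139.0 = 149.5 / 6139.0 = 2.44% ≈ 2.4%

2.4%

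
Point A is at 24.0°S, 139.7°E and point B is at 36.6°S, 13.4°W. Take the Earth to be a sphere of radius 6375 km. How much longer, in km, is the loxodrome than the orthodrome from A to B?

2007 km

Great circle: cos σ = sin φ₁ sin φ₂ + cos φ₁ cos φ₂ cos Δλ,  σ = 1.9949 rad → d_gc = 12717.8 km
Rhumb line: Δψ = -0.2556, q = Δφ/Δψ = 0.8605, d_rh = R√(Δφ²+q²Δλ²) = 14724.5 km
Excess = 14724.5 − 12717.8 = 2006.7 ≈ 2007 km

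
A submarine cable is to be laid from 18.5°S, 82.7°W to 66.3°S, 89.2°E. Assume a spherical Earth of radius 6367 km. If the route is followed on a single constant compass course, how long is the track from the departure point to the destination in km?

13975 km

Rhumb course C = atan2(Δλ, Δψ) with Δψ = ln[tan(π/4+φ₂/2)/tan(π/4+φ₁/2)] = -1.2328, Δλ = +3.0002 → C = 112.34°
d = R·|Δφ| / |cos C| = 6367·0.83427 / 0.38008 = 13975 km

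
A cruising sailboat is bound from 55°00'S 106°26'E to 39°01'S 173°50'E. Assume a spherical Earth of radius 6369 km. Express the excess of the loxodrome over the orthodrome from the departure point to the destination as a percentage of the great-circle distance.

Great circle: σ = 0.8135 rad → d_gc = Rσ = 5181.2 km
Rhumb: Δφ = +0.2790, Δλ = +1.1764, Δψ = +0.4136, q = Δφ/Δψ = 0.6745 → d_rh = R√(Δφ²+q²Δλ²) = 5356.9 km
Excess = (5356.9 − 5181.2) / 5181.2 = 175.7 / 5181.2 = 3.39% ≈ 3.4%

3.4%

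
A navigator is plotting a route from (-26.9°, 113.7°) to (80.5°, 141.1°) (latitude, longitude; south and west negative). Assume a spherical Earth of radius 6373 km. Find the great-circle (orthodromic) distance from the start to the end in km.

12057 km

cos σ = sin φ₁ sin φ₂ + cos φ₁ cos φ₂ cos Δλ
      = sin(-26.90°)sin(80.50°) + cos(-26.90°)cos(80.50°)cos(27.40°) = -0.3156
σ = 108.394° → d = Rσ = 6373·1.89184 = 12057 km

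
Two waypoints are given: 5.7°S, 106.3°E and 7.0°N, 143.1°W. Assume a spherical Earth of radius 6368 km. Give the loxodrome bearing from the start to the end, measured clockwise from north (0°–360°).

83.4°

Δψ = ln[tan(π/4+φ₂/2)/tan(π/4+φ₁/2)] = +0.2221
Δλ = +1.9303 rad (taken the short way round)
course = atan2(Δλ, Δψ) = 83.44°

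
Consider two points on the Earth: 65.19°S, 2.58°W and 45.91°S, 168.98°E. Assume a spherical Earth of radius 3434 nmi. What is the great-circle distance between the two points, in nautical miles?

Haversine: a = sin²(Δφ/2)+cos φ₁ cos φ₂ sin²(Δλ/2) = 0.31842;  σ = 2·atan2(√a,√(1−a))
σ = 68.706° → d = Rσ = 3434·1.19914 = 4118 nmi

4118 nmi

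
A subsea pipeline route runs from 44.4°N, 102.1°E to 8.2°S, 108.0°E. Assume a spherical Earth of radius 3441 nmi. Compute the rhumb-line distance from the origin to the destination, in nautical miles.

Rhumb course C = atan2(Δλ, Δψ) with Δψ = ln[tan(π/4+φ₂/2)/tan(π/4+φ₁/2)] = -1.0102, Δλ = +0.1030 → C = 174.18°
d = R·|Δφ| / |cos C| = 3441·0.91804 / 0.99485 = 3175 nmi

3175 nmi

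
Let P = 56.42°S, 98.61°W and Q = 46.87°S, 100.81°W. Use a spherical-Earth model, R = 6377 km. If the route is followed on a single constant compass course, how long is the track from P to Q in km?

Δψ = ln[tan(π/4+φ₂/2)/tan(π/4+φ₁/2)] = +0.2699;  Δφ = +0.1667 rad,  Δλ = -0.0384 rad
q = Δφ/Δψ = 0.6175
d = R·√(Δφ² + q²Δλ²) = 6377·0.16836 = 1074 km

1074 km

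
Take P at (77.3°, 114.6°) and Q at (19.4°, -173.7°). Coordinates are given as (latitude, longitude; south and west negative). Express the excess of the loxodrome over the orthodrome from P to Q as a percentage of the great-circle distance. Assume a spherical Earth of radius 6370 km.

4.2%

Great circle: σ = 1.1711 rad → d_gc = Rσ = 7459.9 km
Rhumb: Δφ = -1.0105, Δλ = +1.2514, Δψ = -1.8504, q = Δφ/Δψ = 0.5461 → d_rh = R√(Δφ²+q²Δλ²) = 7771.0 km
Excess = (7771.0 − 7459.9) / 7459.9 = 311.1 / 7459.9 = 4.17% ≈ 4.2%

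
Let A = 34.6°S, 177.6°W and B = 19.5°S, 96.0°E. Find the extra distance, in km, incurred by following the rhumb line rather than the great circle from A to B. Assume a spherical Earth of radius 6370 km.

Great circle: cos σ = sin φ₁ sin φ₂ + cos φ₁ cos φ₂ cos Δλ,  σ = 1.3302 rad → d_gc = 8473.4 km
Rhumb line: Δψ = +0.2972, q = Δφ/Δψ = 0.8867, d_rh = R√(Δφ²+q²Δλ²) = 8681.0 km
Excess = 8681.0 − 8473.4 = 207.6 ≈ 208 km

208 km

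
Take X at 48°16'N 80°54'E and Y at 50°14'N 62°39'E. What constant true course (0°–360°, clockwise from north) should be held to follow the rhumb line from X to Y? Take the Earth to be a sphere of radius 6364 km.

279.4°

Δψ = ln[tan(π/4+φ₂/2)/tan(π/4+φ₁/2)] = +0.0526
Δλ = -0.3185 rad (taken the short way round)
course = atan2(Δλ, Δψ) = 279.38°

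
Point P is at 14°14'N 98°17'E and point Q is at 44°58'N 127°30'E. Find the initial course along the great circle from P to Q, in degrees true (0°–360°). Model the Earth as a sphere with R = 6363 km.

N = sin Δλ·cos φ₂ = +0.3453;  D = cos φ₁ sin φ₂ − sin φ₁ cos φ₂ cos Δλ = +0.5332
initial course = atan2(N, D) = 32.93°

32.9°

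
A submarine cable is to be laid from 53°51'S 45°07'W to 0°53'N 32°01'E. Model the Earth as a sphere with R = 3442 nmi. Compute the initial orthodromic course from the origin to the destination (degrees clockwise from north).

N = sin Δλ·cos φ₂ = +0.9748;  D = cos φ₁ sin φ₂ − sin φ₁ cos φ₂ cos Δλ = +0.1889
initial course = atan2(N, D) = 79.03°

79.0°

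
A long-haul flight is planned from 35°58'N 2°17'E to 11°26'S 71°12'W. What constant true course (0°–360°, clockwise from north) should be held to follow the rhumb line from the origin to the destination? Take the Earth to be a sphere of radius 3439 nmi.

235.7°

Meridional parts: M(φ₁)=+0.6736, M(φ₂)=-0.2009 → ΔM = -0.8744;  Δλ = -1.2825 rad
tan C = Δλ / ΔM = +1.4667 → C = 235.71°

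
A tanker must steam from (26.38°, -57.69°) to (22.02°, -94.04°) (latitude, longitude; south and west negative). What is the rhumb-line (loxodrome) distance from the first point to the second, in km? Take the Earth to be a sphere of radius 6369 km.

3716 km

Δψ = ln[tan(π/4+φ₂/2)/tan(π/4+φ₁/2)] = -0.0835;  Δφ = -0.0761 rad,  Δλ = -0.6344 rad
q = Δφ/Δψ = 0.9118
d = R·√(Δφ² + q²Δλ²) = 6369·0.58346 = 3716 km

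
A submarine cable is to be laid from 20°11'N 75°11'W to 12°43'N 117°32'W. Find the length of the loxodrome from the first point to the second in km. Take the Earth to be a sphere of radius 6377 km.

Rhumb course C = atan2(Δλ, Δψ) with Δψ = ln[tan(π/4+φ₂/2)/tan(π/4+φ₁/2)] = -0.1360, Δλ = -0.7391 → C = 259.57°
d = R·|Δφ| / |cos C| = 6377·0.13032 / 0.18095 = 4593 km

4593 km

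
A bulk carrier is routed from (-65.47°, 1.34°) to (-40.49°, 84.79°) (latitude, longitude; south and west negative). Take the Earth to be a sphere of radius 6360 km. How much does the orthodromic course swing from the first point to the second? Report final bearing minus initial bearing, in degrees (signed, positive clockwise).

At departure: θ₁ = atan2(sin Δλ cos φ₂, cos φ₁ sin φ₂ − sin φ₁ cos φ₂ cos Δλ) = 104.16°
At arrival: θ₂ = atan2(sin Δλ cos φ₁, −cos φ₂ sin φ₁ + sin φ₂ cos φ₁ cos Δλ) = 31.96°
Δθ = θ₂ − θ₁ = -72.2°

-72.2°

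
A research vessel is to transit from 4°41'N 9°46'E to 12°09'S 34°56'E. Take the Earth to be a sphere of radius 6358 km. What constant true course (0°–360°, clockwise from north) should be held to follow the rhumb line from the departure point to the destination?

123.9°

Δψ = ln[tan(π/4+φ₂/2)/tan(π/4+φ₁/2)] = -0.2955
Δλ = +0.4392 rad (taken the short way round)
course = atan2(Δλ, Δψ) = 123.93°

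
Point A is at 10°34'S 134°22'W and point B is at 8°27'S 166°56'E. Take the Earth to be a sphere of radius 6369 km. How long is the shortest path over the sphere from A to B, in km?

cos σ = sin φ₁ sin φ₂ + cos φ₁ cos φ₂ cos Δλ
      = sin(-10.57°)sin(-8.45°) + cos(-10.57°)cos(-8.45°)cos(-58.70°) = 0.5321
σ = 57.852° → d = Rσ = 6369·1.00970 = 6431 km

6431 km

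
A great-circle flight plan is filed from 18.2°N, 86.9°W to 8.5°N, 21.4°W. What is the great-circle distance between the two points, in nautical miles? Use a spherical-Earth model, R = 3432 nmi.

Haversine: a = sin²(Δφ/2)+cos φ₁ cos φ₂ sin²(Δλ/2) = 0.28211;  σ = 2·atan2(√a,√(1−a))
σ = 64.165° → d = Rσ = 3432·1.11989 = 3843 nmi

3843 nmi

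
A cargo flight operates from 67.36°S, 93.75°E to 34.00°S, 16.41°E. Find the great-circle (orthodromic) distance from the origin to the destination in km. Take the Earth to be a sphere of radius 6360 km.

6008 km

Haversine: a = sin²(Δφ/2)+cos φ₁ cos φ₂ sin²(Δλ/2) = 0.20698;  σ = 2·atan2(√a,√(1−a))
σ = 54.123° → d = Rσ = 6360·0.94463 = 6008 km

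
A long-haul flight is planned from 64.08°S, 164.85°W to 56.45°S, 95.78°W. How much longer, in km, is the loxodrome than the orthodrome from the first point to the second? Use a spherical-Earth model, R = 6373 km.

Great circle: cos σ = sin φ₁ sin φ₂ + cos φ₁ cos φ₂ cos Δλ,  σ = 0.5811 rad → d_gc = 3703.3 km
Rhumb line: Δψ = +0.2699, q = Δφ/Δψ = 0.4934, d_rh = R√(Δφ²+q²Δλ²) = 3884.2 km
Excess = 3884.2 − 3703.3 = 180.9 ≈ 181 km

181 km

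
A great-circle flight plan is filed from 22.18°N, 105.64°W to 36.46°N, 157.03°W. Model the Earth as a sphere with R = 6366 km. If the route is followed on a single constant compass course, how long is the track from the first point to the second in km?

5205 km

Rhumb course C = atan2(Δλ, Δψ) with Δψ = ln[tan(π/4+φ₂/2)/tan(π/4+φ₁/2)] = +0.2871, Δλ = -0.8969 → C = 287.75°
d = R·|Δφ| / |cos C| = 6366·0.24923 / 0.30482 = 5205 km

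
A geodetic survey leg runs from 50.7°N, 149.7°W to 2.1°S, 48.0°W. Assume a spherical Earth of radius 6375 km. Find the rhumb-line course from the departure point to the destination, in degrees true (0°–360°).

121.0°

Meridional parts: M(φ₁)=+1.0298, M(φ₂)=-0.0367 → ΔM = -1.0665;  Δλ = +1.7750 rad
tan C = Δλ / ΔM = -1.6643 → C = 121.00°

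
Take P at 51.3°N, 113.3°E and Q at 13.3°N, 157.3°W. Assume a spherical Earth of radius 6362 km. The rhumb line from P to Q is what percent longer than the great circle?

3.8%

Great circle: σ = 1.3838 rad → d_gc = Rσ = 8803.7 km
Rhumb: Δφ = -0.6632, Δλ = +1.5603, Δψ = -0.8122, q = Δφ/Δψ = 0.8165 → d_rh = R√(Δφ²+q²Δλ²) = 9138.2 km
Excess = (9138.2 − 8803.7) / 8803.7 = 334.5 / 8803.7 = 3.80% ≈ 3.8%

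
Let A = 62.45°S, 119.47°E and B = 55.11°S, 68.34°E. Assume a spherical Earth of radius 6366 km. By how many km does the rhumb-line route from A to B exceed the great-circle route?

75 km

Great circle: cos σ = sin φ₁ sin φ₂ + cos φ₁ cos φ₂ cos Δλ,  σ = 0.4662 rad → d_gc = 2968.0 km
Rhumb line: Δψ = +0.2483, q = Δφ/Δψ = 0.5160, d_rh = R√(Δφ²+q²Δλ²) = 3042.9 km
Excess = 3042.9 − 2968.0 = 74.9 ≈ 75 km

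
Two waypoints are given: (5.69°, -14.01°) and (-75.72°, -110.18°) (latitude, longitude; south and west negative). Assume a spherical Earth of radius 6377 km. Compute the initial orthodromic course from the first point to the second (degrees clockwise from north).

194.3°

θ = atan2( sin Δλ·cos φ₂ ,  cos φ₁ sin φ₂ − sin φ₁ cos φ₂ cos Δλ )
  = atan2(-0.2452, -0.9617) = 194.31°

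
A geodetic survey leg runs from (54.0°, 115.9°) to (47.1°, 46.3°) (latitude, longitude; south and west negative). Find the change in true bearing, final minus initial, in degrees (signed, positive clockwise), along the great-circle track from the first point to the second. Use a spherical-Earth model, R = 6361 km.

-56.5°

Initial bearing θ₁ = atan2(sin Δλ cos φ₂, cos φ₁ sin φ₂ − sin φ₁ cos φ₂ cos Δλ) = 290.51°
Final bearing θ₂ = (initial bearing from the destination back to the start) + 180° = 233.98°
Δθ = θ₂ − θ₁ = -56.5°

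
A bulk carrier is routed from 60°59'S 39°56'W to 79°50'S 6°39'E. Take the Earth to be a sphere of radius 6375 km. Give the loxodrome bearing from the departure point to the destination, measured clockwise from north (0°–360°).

142.7°

Meridional parts: M(φ₁)=-1.3518, M(φ₂)=-2.4196 → ΔM = -1.0678;  Δλ = +0.8130 rad
tan C = Δλ / ΔM = -0.7614 → C = 142.71°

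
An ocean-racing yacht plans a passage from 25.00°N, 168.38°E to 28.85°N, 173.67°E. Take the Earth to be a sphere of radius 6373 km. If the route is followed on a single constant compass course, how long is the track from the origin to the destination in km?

Δψ = ln[tan(π/4+φ₂/2)/tan(π/4+φ₁/2)] = +0.0754;  Δφ = +0.0672 rad,  Δλ = +0.0923 rad
q = Δφ/Δψ = 0.8913
d = R·√(Δφ² + q²Δλ²) = 6373·0.10624 = 677 km

677 km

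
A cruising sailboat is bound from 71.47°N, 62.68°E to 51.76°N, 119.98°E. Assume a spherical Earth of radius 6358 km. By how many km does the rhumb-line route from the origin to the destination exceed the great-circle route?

Great circle: cos σ = sin φ₁ sin φ₂ + cos φ₁ cos φ₂ cos Δλ,  σ = 0.5530 rad → d_gc = 3515.7 km
Rhumb line: Δψ = -0.7538, q = Δφ/Δψ = 0.4563, d_rh = R√(Δφ²+q²Δλ²) = 3633.6 km
Excess = 3633.6 − 3515.7 = 117.9 ≈ 118 km

118 km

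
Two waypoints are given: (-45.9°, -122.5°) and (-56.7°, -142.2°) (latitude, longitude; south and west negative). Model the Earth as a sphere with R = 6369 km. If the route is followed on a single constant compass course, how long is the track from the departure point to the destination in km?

1815 km

Δψ = ln[tan(π/4+φ₂/2)/tan(π/4+φ₁/2)] = -0.3033;  Δφ = -0.1885 rad,  Δλ = -0.3438 rad
q = Δφ/Δψ = 0.6214
d = R·√(Δφ² + q²Δλ²) = 6369·0.28492 = 1815 km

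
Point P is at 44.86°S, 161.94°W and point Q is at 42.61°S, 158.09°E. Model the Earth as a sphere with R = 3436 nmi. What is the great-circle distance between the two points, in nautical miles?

Haversine: a = sin²(Δφ/2)+cos φ₁ cos φ₂ sin²(Δλ/2) = 0.06132;  σ = 2·atan2(√a,√(1−a))
σ = 28.675° → d = Rσ = 3436·0.50048 = 1720 nmi

1720 nmi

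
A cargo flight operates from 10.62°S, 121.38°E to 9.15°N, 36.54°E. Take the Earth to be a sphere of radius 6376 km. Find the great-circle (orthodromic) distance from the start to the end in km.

cos σ = sin φ₁ sin φ₂ + cos φ₁ cos φ₂ cos Δλ
      = sin(-10.62°)sin(9.15°) + cos(-10.62°)cos(9.15°)cos(-84.84°) = 0.0580
σ = 86.677° → d = Rσ = 6376·1.51280 = 9646 km

9646 km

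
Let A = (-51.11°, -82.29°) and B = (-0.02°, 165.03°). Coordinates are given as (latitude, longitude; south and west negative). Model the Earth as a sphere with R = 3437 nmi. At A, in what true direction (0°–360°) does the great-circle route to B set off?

θ = atan2( sin Δλ·cos φ₂ ,  cos φ₁ sin φ₂ − sin φ₁ cos φ₂ cos Δλ )
  = atan2(-0.9227, -0.3003) = 251.97°

252.0°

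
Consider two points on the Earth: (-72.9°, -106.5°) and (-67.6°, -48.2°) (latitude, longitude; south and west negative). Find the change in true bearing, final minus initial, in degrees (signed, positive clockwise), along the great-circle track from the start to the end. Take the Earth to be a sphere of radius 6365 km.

-55.4°

At departure: θ₁ = atan2(sin Δλ cos φ₂, cos φ₁ sin φ₂ − sin φ₁ cos φ₂ cos Δλ) = 103.94°
At arrival: θ₂ = atan2(sin Δλ cos φ₁, −cos φ₂ sin φ₁ + sin φ₂ cos φ₁ cos Δλ) = 48.50°
Δθ = θ₂ − θ₁ = -55.4°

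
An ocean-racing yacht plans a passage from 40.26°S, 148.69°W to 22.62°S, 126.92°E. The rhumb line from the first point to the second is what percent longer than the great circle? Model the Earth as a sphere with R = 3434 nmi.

Great circle: σ = 1.2478 rad → d_gc = Rσ = 4284.9 nmi
Rhumb: Δφ = +0.3079, Δλ = -1.4729, Δψ = +0.3634, q = Δφ/Δψ = 0.8473 → d_rh = R√(Δφ²+q²Δλ²) = 4413.8 nmi
Excess = (4413.8 − 4284.9) / 4284.9 = 128.9 / 4284.9 = 3.01% ≈ 3.0%

3.0%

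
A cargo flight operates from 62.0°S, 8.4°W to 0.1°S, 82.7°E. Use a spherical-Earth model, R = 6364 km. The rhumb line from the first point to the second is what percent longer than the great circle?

Great circle: σ = 1.5783 rad → d_gc = Rσ = 10044.1 km
Rhumb: Δφ = +1.0804, Δλ = +1.5900, Δψ = +1.3872, q = Δφ/Δψ = 0.7788 → d_rh = R√(Δφ²+q²Δλ²) = 10458.0 km
Excess = (10458.0 − 10044.1) / 10044.1 = 413.9 / 10044.1 = 4.12% ≈ 4.1%

4.1%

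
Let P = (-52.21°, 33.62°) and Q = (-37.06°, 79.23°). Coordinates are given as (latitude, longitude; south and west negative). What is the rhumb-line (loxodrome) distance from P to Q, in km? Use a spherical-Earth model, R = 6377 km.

3958 km

Δψ = ln[tan(π/4+φ₂/2)/tan(π/4+φ₁/2)] = +0.3748;  Δφ = +0.2644 rad,  Δλ = +0.7960 rad
q = Δφ/Δψ = 0.7054
d = R·√(Δφ² + q²Δλ²) = 6377·0.62070 = 3958 km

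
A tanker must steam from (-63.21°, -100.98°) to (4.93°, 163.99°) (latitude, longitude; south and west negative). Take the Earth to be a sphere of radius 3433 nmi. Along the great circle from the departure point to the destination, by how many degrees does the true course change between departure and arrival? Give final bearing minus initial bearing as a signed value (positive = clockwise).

Initial bearing θ₁ = atan2(sin Δλ cos φ₂, cos φ₁ sin φ₂ − sin φ₁ cos φ₂ cos Δλ) = 267.74°
Final bearing θ₂ = (initial bearing from the destination back to the start) + 180° = 333.13°
Δθ = θ₂ − θ₁ = +65.4°

+65.4°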